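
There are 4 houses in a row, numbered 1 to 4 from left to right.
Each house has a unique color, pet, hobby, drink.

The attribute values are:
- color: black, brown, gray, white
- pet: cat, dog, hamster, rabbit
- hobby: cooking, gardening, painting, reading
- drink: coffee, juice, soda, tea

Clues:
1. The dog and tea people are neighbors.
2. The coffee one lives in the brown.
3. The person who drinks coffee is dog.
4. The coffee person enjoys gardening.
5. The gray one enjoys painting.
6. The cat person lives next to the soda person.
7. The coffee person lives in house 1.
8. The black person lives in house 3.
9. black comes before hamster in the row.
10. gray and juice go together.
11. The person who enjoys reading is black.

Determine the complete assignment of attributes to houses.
Solution:

House | Color | Pet | Hobby | Drink
-----------------------------------
  1   | brown | dog | gardening | coffee
  2   | white | cat | cooking | tea
  3   | black | rabbit | reading | soda
  4   | gray | hamster | painting | juice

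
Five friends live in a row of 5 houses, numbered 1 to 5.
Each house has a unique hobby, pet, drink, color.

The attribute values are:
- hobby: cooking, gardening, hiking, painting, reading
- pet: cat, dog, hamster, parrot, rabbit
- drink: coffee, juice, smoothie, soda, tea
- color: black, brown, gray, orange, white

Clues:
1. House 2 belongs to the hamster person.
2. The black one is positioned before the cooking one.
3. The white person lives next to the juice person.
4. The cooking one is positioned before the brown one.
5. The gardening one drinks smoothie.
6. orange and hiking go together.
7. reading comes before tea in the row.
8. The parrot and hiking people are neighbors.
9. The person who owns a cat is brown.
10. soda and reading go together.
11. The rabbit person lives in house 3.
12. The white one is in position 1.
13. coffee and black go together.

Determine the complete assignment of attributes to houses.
Solution:

House | Hobby | Pet | Drink | Color
-----------------------------------
  1   | reading | parrot | soda | white
  2   | hiking | hamster | juice | orange
  3   | painting | rabbit | coffee | black
  4   | cooking | dog | tea | gray
  5   | gardening | cat | smoothie | brown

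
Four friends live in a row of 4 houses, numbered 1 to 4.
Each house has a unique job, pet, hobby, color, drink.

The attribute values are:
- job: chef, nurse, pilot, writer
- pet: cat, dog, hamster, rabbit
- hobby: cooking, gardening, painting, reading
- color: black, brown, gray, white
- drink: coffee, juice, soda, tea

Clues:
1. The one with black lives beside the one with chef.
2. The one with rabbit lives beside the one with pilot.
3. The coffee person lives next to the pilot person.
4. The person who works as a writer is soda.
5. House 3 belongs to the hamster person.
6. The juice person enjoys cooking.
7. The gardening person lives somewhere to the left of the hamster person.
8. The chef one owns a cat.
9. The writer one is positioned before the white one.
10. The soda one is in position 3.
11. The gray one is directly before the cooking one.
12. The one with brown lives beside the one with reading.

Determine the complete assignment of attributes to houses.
Solution:

House | Job | Pet | Hobby | Color | Drink
-----------------------------------------
  1   | nurse | rabbit | gardening | gray | coffee
  2   | pilot | dog | cooking | brown | juice
  3   | writer | hamster | reading | black | soda
  4   | chef | cat | painting | white | tea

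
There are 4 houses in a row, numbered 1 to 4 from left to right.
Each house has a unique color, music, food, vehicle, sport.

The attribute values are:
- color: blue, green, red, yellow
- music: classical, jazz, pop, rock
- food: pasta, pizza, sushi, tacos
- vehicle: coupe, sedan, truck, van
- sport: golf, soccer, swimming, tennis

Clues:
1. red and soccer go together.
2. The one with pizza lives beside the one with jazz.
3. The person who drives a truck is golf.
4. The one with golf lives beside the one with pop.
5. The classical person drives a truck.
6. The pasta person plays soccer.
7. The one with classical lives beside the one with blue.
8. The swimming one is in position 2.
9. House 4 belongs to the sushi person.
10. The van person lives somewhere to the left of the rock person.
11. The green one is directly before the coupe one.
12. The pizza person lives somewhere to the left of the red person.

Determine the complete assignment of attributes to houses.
Solution:

House | Color | Music | Food | Vehicle | Sport
----------------------------------------------
  1   | green | classical | tacos | truck | golf
  2   | blue | pop | pizza | coupe | swimming
  3   | red | jazz | pasta | van | soccer
  4   | yellow | rock | sushi | sedan | tennis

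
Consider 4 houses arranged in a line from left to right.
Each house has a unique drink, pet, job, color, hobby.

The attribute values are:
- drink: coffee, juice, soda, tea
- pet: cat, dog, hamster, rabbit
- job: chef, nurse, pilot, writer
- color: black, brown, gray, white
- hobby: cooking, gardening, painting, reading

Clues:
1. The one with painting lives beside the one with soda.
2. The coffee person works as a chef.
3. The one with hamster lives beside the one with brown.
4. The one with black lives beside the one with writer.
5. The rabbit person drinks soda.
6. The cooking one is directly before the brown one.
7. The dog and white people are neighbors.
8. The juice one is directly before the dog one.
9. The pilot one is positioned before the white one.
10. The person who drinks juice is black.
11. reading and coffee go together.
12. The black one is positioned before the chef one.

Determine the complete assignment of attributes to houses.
Solution:

House | Drink | Pet | Job | Color | Hobby
-----------------------------------------
  1   | juice | hamster | pilot | black | cooking
  2   | tea | dog | writer | brown | painting
  3   | soda | rabbit | nurse | white | gardening
  4   | coffee | cat | chef | gray | reading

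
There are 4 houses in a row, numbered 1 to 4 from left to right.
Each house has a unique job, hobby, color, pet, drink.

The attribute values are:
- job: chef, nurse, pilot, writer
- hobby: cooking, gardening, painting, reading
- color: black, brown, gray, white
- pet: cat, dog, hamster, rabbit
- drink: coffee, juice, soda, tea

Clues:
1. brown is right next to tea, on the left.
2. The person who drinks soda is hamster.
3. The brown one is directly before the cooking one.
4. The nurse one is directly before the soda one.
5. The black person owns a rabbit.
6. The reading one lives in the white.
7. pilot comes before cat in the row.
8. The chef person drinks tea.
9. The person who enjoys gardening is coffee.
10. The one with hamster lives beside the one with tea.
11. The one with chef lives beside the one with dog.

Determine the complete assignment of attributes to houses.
Solution:

House | Job | Hobby | Color | Pet | Drink
-----------------------------------------
  1   | nurse | gardening | black | rabbit | coffee
  2   | pilot | painting | brown | hamster | soda
  3   | chef | cooking | gray | cat | tea
  4   | writer | reading | white | dog | juice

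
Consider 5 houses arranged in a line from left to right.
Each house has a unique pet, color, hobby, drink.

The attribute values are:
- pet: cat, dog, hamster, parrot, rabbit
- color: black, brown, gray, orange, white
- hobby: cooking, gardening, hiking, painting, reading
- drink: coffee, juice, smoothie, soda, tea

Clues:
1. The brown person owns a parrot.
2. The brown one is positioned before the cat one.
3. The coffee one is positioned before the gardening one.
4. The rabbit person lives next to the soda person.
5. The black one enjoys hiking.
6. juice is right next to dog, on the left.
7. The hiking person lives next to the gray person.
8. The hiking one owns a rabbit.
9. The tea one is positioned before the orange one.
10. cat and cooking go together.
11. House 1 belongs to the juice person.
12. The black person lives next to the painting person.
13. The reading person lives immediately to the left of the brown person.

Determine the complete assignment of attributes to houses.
Solution:

House | Pet | Color | Hobby | Drink
-----------------------------------
  1   | rabbit | black | hiking | juice
  2   | dog | gray | painting | soda
  3   | hamster | white | reading | coffee
  4   | parrot | brown | gardening | tea
  5   | cat | orange | cooking | smoothie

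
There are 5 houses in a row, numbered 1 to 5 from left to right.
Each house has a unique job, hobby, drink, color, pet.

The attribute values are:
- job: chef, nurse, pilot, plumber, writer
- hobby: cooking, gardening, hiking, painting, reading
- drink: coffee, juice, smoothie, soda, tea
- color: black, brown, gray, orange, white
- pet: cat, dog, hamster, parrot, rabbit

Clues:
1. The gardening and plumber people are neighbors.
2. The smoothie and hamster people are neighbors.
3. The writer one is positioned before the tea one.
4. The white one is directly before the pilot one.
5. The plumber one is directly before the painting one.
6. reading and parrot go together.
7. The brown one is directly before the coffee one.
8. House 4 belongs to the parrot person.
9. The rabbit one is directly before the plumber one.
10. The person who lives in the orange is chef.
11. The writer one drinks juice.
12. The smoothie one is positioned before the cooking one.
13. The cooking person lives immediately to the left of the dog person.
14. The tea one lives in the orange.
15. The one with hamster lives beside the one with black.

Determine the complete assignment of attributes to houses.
Solution:

House | Job | Hobby | Drink | Color | Pet
-----------------------------------------
  1   | nurse | gardening | smoothie | brown | rabbit
  2   | plumber | cooking | coffee | white | hamster
  3   | pilot | painting | soda | black | dog
  4   | writer | reading | juice | gray | parrot
  5   | chef | hiking | tea | orange | cat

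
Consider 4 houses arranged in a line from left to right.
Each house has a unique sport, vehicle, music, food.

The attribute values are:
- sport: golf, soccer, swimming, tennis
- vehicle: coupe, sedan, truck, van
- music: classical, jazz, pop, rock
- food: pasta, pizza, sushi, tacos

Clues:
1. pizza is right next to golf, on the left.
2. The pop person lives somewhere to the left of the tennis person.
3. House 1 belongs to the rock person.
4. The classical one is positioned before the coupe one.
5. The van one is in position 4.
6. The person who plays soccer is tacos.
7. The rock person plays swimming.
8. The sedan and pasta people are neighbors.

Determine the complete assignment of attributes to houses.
Solution:

House | Sport | Vehicle | Music | Food
--------------------------------------
  1   | swimming | sedan | rock | pizza
  2   | golf | truck | classical | pasta
  3   | soccer | coupe | pop | tacos
  4   | tennis | van | jazz | sushi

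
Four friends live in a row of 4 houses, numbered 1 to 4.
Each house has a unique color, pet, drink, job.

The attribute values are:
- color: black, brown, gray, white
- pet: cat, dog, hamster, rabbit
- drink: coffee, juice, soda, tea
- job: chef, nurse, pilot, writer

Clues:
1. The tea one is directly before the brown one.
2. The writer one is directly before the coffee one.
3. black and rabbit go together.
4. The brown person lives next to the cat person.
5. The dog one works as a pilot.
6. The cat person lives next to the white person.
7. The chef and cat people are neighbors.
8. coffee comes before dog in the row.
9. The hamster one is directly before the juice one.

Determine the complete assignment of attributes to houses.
Solution:

House | Color | Pet | Drink | Job
---------------------------------
  1   | black | rabbit | tea | writer
  2   | brown | hamster | coffee | chef
  3   | gray | cat | juice | nurse
  4   | white | dog | soda | pilot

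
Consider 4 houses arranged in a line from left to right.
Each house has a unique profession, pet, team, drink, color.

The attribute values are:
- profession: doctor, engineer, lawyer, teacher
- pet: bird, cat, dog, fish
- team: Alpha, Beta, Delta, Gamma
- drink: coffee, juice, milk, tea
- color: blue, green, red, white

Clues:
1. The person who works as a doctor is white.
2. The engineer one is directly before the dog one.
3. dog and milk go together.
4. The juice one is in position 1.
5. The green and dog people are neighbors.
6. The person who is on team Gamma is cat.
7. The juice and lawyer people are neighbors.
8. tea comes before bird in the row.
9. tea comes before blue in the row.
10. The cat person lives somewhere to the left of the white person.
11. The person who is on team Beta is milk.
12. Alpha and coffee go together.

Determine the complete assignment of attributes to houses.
Solution:

House | Profession | Pet | Team | Drink | Color
-----------------------------------------------
  1   | engineer | cat | Gamma | juice | green
  2   | lawyer | dog | Beta | milk | red
  3   | doctor | fish | Delta | tea | white
  4   | teacher | bird | Alpha | coffee | blue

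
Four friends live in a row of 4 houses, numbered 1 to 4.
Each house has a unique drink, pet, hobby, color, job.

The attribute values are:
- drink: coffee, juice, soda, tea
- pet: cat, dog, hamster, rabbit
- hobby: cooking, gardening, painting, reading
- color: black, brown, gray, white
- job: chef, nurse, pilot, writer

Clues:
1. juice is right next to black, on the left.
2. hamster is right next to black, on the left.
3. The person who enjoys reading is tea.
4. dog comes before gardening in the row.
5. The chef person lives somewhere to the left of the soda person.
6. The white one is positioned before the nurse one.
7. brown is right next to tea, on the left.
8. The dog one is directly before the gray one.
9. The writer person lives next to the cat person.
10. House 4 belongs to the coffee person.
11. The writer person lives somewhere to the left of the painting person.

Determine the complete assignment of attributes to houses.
Solution:

House | Drink | Pet | Hobby | Color | Job
-----------------------------------------
  1   | juice | hamster | cooking | brown | writer
  2   | tea | cat | reading | black | chef
  3   | soda | dog | painting | white | pilot
  4   | coffee | rabbit | gardening | gray | nurse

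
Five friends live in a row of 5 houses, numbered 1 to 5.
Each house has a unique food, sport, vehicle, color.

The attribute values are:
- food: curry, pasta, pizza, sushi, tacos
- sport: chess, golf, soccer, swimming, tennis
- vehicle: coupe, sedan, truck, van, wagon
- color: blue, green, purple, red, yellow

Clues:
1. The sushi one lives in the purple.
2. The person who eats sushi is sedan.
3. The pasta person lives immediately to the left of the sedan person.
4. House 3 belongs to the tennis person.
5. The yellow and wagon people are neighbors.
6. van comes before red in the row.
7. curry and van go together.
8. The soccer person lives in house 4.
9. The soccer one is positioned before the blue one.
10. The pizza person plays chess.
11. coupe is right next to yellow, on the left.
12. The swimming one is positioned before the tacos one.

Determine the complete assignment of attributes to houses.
Solution:

House | Food | Sport | Vehicle | Color
--------------------------------------
  1   | pizza | chess | coupe | green
  2   | curry | swimming | van | yellow
  3   | pasta | tennis | wagon | red
  4   | sushi | soccer | sedan | purple
  5   | tacos | golf | truck | blue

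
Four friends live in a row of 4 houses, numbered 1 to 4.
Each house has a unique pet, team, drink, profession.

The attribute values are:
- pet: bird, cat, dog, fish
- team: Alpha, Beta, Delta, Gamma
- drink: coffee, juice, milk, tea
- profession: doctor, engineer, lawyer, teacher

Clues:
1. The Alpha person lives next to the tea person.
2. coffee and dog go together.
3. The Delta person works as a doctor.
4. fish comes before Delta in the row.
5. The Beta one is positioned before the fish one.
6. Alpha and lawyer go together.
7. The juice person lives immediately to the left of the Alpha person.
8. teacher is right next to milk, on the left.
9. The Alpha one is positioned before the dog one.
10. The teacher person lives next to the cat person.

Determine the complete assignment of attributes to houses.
Solution:

House | Pet | Team | Drink | Profession
---------------------------------------
  1   | bird | Beta | juice | teacher
  2   | cat | Alpha | milk | lawyer
  3   | fish | Gamma | tea | engineer
  4   | dog | Delta | coffee | doctor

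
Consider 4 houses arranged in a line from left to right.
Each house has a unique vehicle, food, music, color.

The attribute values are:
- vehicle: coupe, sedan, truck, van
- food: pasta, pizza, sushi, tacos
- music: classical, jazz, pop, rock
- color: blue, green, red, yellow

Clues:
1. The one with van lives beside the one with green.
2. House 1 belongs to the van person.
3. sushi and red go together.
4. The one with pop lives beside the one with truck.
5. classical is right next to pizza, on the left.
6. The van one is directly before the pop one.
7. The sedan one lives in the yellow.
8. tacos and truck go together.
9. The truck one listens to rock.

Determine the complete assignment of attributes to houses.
Solution:

House | Vehicle | Food | Music | Color
--------------------------------------
  1   | van | sushi | classical | red
  2   | coupe | pizza | pop | green
  3   | truck | tacos | rock | blue
  4   | sedan | pasta | jazz | yellow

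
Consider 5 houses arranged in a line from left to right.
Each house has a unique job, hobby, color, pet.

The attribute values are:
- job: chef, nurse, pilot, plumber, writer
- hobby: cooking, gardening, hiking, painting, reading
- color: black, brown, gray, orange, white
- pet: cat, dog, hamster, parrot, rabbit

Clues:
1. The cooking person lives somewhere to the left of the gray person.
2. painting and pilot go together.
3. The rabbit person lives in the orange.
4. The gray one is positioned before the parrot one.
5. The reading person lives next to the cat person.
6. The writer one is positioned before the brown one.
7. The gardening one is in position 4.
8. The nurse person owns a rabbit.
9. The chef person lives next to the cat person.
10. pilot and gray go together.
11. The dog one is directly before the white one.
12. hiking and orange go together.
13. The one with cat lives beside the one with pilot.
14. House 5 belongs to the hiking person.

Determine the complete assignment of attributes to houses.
Solution:

House | Job | Hobby | Color | Pet
---------------------------------
  1   | chef | reading | black | dog
  2   | writer | cooking | white | cat
  3   | pilot | painting | gray | hamster
  4   | plumber | gardening | brown | parrot
  5   | nurse | hiking | orange | rabbit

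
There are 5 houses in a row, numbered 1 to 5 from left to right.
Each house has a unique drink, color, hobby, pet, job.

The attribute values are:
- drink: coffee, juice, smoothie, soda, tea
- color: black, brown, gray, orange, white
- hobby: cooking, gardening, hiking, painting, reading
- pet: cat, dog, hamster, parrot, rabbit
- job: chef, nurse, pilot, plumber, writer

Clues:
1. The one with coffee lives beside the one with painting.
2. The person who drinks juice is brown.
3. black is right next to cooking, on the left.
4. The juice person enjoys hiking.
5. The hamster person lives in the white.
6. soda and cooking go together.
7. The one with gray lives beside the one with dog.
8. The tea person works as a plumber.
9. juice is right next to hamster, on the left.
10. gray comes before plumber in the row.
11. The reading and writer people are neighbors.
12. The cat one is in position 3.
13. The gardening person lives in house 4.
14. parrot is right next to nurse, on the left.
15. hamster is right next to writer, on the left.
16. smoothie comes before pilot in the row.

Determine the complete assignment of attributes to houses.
Solution:

House | Drink | Color | Hobby | Pet | Job
-----------------------------------------
  1   | juice | brown | hiking | parrot | chef
  2   | coffee | white | reading | hamster | nurse
  3   | smoothie | gray | painting | cat | writer
  4   | tea | black | gardening | dog | plumber
  5   | soda | orange | cooking | rabbit | pilot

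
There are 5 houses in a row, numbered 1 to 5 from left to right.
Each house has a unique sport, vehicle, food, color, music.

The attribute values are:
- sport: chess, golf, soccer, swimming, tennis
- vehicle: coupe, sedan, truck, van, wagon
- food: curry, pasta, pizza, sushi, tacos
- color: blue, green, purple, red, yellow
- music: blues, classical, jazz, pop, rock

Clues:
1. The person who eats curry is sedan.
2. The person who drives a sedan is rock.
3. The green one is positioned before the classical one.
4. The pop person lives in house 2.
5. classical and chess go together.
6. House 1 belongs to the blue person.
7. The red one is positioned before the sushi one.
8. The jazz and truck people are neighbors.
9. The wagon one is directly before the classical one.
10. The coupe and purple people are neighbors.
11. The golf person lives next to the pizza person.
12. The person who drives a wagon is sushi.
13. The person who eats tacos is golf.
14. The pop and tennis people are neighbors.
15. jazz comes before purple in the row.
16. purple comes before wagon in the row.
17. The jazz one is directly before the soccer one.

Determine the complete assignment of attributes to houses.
Solution:

House | Sport | Vehicle | Food | Color | Music
----------------------------------------------
  1   | golf | coupe | tacos | blue | jazz
  2   | soccer | truck | pizza | purple | pop
  3   | tennis | sedan | curry | red | rock
  4   | swimming | wagon | sushi | green | blues
  5   | chess | van | pasta | yellow | classical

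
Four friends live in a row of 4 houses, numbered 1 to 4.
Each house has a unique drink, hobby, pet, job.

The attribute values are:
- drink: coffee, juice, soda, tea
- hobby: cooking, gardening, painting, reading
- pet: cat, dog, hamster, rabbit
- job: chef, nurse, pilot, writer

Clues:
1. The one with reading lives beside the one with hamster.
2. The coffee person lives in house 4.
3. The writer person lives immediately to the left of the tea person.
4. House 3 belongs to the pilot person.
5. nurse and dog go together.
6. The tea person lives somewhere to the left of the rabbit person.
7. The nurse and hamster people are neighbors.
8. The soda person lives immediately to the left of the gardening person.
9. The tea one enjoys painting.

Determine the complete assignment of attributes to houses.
Solution:

House | Drink | Hobby | Pet | Job
---------------------------------
  1   | soda | reading | dog | nurse
  2   | juice | gardening | hamster | writer
  3   | tea | painting | cat | pilot
  4   | coffee | cooking | rabbit | chef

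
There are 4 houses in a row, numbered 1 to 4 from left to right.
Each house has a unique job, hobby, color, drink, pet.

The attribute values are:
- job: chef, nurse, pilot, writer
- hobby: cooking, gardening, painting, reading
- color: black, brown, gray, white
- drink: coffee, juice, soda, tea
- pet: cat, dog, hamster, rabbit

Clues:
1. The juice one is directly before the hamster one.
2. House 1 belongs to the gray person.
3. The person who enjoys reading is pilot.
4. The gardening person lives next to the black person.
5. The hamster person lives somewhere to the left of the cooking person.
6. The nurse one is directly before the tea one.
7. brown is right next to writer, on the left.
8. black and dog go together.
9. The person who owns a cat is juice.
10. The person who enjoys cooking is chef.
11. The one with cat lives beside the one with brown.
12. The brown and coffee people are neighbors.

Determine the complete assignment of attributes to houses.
Solution:

House | Job | Hobby | Color | Drink | Pet
-----------------------------------------
  1   | nurse | painting | gray | juice | cat
  2   | pilot | reading | brown | tea | hamster
  3   | writer | gardening | white | coffee | rabbit
  4   | chef | cooking | black | soda | dog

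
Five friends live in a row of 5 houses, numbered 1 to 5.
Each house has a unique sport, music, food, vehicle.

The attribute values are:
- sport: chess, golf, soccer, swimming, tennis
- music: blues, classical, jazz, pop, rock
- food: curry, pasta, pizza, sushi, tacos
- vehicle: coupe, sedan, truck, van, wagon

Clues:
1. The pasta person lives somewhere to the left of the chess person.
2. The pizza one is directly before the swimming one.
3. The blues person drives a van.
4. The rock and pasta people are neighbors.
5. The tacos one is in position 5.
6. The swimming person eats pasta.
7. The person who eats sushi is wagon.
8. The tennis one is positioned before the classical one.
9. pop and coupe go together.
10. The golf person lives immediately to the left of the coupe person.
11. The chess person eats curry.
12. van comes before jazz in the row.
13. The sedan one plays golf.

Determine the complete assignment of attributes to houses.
Solution:

House | Sport | Music | Food | Vehicle
--------------------------------------
  1   | golf | rock | pizza | sedan
  2   | swimming | pop | pasta | coupe
  3   | chess | blues | curry | van
  4   | tennis | jazz | sushi | wagon
  5   | soccer | classical | tacos | truck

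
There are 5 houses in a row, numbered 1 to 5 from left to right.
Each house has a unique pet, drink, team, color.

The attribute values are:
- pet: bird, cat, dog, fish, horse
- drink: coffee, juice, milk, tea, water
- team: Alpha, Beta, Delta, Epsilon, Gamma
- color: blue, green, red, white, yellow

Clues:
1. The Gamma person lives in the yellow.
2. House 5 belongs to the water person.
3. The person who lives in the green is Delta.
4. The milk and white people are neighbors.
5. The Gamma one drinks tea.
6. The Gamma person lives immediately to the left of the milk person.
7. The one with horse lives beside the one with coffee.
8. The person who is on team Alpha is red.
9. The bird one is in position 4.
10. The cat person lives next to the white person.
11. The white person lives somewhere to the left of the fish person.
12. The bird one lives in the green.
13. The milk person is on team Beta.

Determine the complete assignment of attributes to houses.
Solution:

House | Pet | Drink | Team | Color
----------------------------------
  1   | dog | tea | Gamma | yellow
  2   | cat | milk | Beta | blue
  3   | horse | juice | Epsilon | white
  4   | bird | coffee | Delta | green
  5   | fish | water | Alpha | red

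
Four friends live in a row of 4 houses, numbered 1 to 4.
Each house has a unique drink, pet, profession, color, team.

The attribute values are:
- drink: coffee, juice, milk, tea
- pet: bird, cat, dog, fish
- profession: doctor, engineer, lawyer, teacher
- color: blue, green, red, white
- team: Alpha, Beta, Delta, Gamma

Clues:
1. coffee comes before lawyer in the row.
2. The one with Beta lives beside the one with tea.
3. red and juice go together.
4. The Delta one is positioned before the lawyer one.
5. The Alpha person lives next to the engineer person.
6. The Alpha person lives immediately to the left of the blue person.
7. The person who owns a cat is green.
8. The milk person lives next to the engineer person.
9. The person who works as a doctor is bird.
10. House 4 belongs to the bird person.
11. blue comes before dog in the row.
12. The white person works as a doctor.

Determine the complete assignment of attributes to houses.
Solution:

House | Drink | Pet | Profession | Color | Team
-----------------------------------------------
  1   | milk | cat | teacher | green | Alpha
  2   | coffee | fish | engineer | blue | Delta
  3   | juice | dog | lawyer | red | Beta
  4   | tea | bird | doctor | white | Gamma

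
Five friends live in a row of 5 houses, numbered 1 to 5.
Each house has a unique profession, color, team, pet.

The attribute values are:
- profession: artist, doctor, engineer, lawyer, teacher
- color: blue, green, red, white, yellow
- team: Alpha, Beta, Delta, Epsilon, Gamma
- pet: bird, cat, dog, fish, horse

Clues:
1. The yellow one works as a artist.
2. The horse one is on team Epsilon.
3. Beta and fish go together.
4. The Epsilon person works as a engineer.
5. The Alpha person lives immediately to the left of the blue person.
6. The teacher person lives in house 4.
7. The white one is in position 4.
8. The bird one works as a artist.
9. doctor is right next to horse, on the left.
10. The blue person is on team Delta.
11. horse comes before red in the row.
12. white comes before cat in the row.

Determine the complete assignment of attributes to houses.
Solution:

House | Profession | Color | Team | Pet
---------------------------------------
  1   | artist | yellow | Alpha | bird
  2   | doctor | blue | Delta | dog
  3   | engineer | green | Epsilon | horse
  4   | teacher | white | Beta | fish
  5   | lawyer | red | Gamma | cat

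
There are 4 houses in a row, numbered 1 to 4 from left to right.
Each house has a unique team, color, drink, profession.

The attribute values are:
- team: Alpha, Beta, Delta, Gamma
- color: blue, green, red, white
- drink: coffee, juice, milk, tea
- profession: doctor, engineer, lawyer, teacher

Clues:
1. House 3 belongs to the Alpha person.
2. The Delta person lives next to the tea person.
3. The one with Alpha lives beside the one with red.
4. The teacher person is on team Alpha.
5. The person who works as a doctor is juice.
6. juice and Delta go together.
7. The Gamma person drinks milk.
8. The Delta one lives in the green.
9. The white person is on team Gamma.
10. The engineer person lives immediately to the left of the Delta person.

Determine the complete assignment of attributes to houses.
Solution:

House | Team | Color | Drink | Profession
-----------------------------------------
  1   | Gamma | white | milk | engineer
  2   | Delta | green | juice | doctor
  3   | Alpha | blue | tea | teacher
  4   | Beta | red | coffee | lawyer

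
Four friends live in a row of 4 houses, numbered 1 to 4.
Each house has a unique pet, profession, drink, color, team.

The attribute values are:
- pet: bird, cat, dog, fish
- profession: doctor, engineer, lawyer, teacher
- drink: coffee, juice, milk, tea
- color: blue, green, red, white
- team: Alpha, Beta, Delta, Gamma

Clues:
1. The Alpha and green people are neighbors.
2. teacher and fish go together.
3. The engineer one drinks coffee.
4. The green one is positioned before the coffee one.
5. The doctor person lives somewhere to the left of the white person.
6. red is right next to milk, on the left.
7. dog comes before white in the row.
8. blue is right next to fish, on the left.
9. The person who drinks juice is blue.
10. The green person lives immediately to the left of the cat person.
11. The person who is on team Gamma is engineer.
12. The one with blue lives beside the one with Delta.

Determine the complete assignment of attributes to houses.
Solution:

House | Pet | Profession | Drink | Color | Team
-----------------------------------------------
  1   | dog | doctor | juice | blue | Alpha
  2   | fish | teacher | tea | green | Delta
  3   | cat | engineer | coffee | red | Gamma
  4   | bird | lawyer | milk | white | Beta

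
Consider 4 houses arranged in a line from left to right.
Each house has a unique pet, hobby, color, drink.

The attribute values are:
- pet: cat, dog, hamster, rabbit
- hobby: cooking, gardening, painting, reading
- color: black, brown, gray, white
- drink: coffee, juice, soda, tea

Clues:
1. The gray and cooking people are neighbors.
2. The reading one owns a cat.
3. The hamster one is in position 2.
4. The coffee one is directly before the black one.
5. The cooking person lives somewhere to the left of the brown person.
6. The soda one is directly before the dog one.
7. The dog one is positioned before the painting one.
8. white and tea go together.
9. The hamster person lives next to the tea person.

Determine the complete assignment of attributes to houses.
Solution:

House | Pet | Hobby | Color | Drink
-----------------------------------
  1   | cat | reading | gray | coffee
  2   | hamster | cooking | black | soda
  3   | dog | gardening | white | tea
  4   | rabbit | painting | brown | juice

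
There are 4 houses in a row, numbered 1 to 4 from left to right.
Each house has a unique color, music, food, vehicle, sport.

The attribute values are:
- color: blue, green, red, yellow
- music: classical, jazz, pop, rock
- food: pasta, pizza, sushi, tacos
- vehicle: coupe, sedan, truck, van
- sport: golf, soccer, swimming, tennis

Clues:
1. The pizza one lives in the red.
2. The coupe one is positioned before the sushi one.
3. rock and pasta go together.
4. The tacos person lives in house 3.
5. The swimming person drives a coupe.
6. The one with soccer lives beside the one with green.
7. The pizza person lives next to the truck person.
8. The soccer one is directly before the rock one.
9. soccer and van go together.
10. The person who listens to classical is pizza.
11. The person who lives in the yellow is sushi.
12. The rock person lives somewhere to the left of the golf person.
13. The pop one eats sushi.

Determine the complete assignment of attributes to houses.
Solution:

House | Color | Music | Food | Vehicle | Sport
----------------------------------------------
  1   | red | classical | pizza | van | soccer
  2   | green | rock | pasta | truck | tennis
  3   | blue | jazz | tacos | coupe | swimming
  4   | yellow | pop | sushi | sedan | golf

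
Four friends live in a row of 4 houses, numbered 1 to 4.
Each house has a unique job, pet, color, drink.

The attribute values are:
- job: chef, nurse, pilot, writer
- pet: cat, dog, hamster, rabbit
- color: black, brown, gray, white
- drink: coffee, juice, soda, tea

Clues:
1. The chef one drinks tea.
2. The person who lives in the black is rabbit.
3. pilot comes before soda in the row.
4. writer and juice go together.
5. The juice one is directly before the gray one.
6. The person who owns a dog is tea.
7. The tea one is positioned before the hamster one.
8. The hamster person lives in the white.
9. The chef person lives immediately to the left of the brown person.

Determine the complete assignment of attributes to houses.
Solution:

House | Job | Pet | Color | Drink
---------------------------------
  1   | writer | rabbit | black | juice
  2   | chef | dog | gray | tea
  3   | pilot | cat | brown | coffee
  4   | nurse | hamster | white | soda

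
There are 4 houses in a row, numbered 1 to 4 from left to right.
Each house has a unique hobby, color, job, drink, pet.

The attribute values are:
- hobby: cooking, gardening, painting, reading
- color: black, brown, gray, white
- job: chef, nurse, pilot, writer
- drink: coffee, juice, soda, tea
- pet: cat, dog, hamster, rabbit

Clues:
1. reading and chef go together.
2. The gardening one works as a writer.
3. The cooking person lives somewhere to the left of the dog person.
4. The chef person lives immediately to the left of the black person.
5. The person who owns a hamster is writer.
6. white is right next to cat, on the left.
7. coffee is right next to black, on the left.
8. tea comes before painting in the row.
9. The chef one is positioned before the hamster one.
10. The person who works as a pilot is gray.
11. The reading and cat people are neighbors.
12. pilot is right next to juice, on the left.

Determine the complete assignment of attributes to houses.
Solution:

House | Hobby | Color | Job | Drink | Pet
-----------------------------------------
  1   | reading | white | chef | coffee | rabbit
  2   | cooking | black | nurse | tea | cat
  3   | painting | gray | pilot | soda | dog
  4   | gardening | brown | writer | juice | hamster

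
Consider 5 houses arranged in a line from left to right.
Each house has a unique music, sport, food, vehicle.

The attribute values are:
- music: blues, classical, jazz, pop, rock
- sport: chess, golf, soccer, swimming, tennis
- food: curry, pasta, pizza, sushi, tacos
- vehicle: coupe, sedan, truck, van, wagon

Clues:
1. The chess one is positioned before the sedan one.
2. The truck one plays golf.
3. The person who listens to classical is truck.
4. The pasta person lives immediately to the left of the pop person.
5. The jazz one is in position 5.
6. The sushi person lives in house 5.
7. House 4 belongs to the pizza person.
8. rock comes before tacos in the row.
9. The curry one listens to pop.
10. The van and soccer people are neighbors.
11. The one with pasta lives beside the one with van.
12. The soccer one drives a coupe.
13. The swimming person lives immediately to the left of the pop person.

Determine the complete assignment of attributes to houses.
Solution:

House | Music | Sport | Food | Vehicle
--------------------------------------
  1   | rock | swimming | pasta | wagon
  2   | pop | chess | curry | van
  3   | blues | soccer | tacos | coupe
  4   | classical | golf | pizza | truck
  5   | jazz | tennis | sushi | sedan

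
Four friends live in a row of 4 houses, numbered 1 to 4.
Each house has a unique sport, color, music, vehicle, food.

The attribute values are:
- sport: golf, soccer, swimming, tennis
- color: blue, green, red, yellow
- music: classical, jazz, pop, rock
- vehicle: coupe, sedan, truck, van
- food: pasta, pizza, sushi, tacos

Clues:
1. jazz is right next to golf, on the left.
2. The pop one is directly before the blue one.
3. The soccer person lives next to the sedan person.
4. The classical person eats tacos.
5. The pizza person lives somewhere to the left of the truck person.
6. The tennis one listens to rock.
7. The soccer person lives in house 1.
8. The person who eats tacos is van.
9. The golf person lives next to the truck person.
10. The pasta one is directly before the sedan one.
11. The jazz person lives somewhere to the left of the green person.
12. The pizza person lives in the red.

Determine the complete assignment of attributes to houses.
Solution:

House | Sport | Color | Music | Vehicle | Food
----------------------------------------------
  1   | soccer | yellow | jazz | coupe | pasta
  2   | golf | red | pop | sedan | pizza
  3   | tennis | blue | rock | truck | sushi
  4   | swimming | green | classical | van | tacos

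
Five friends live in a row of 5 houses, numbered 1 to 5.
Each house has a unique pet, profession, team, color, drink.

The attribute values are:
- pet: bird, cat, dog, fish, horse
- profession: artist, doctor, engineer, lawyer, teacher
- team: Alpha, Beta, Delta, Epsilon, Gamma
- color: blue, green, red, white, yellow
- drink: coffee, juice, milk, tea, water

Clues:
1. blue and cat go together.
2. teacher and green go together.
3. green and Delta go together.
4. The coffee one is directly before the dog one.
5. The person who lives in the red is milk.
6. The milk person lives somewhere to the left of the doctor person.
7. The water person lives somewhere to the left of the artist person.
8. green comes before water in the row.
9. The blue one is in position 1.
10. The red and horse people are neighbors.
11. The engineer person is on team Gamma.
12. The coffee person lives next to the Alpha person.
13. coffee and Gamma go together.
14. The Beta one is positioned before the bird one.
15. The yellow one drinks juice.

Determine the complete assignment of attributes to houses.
Solution:

House | Pet | Profession | Team | Color | Drink
-----------------------------------------------
  1   | cat | engineer | Gamma | blue | coffee
  2   | dog | lawyer | Alpha | red | milk
  3   | horse | teacher | Delta | green | tea
  4   | fish | doctor | Beta | white | water
  5   | bird | artist | Epsilon | yellow | juice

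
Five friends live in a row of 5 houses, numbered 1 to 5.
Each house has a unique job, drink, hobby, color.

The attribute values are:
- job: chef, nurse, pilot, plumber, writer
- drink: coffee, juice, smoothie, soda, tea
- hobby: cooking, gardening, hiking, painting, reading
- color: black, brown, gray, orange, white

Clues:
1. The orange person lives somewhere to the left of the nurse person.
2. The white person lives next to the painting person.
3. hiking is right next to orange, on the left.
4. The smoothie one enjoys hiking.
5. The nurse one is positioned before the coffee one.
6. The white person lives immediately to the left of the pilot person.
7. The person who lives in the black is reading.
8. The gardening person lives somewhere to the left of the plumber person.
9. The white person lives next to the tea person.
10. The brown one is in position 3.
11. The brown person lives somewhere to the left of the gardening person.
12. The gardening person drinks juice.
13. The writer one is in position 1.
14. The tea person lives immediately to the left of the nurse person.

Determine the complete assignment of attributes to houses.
Solution:

House | Job | Drink | Hobby | Color
-----------------------------------
  1   | writer | smoothie | hiking | white
  2   | pilot | tea | painting | orange
  3   | nurse | soda | cooking | brown
  4   | chef | juice | gardening | gray
  5   | plumber | coffee | reading | black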